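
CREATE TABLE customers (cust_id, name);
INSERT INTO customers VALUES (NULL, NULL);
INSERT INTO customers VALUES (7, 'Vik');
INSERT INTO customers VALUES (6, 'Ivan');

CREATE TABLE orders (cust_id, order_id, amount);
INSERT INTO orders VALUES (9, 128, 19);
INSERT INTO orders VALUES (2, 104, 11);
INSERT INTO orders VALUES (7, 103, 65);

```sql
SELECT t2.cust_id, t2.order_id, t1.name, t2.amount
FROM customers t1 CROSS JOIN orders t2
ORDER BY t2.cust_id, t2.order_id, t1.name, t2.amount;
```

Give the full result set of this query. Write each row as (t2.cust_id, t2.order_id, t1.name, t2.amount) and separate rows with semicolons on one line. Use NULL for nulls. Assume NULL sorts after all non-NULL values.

CROSS JOIN pairs every row of `customers` with every row of `orders`: 3 × 3 = 9 rows.

(2, 104, Ivan, 11); (2, 104, Vik, 11); (2, 104, NULL, 11); (7, 103, Ivan, 65); (7, 103, Vik, 65); (7, 103, NULL, 65); (9, 128, Ivan, 19); (9, 128, Vik, 19); (9, 128, NULL, 19)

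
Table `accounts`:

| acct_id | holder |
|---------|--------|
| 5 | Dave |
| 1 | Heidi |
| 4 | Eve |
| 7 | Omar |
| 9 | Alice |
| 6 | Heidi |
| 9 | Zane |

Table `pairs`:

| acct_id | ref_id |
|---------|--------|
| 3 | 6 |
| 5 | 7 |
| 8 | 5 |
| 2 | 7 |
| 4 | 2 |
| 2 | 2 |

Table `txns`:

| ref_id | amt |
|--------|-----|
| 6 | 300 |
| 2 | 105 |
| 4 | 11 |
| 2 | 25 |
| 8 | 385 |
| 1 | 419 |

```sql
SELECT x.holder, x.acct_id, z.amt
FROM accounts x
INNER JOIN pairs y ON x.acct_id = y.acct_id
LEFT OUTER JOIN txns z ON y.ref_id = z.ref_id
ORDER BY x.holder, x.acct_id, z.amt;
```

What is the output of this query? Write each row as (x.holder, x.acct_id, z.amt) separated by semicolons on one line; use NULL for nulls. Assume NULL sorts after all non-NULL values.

(Dave, 5, NULL); (Eve, 4, 25); (Eve, 4, 105)

Joins associate left-to-right: accounts INNER JOIN pairs on acct_id gives 2 intermediate row(s).
Then LEFT JOIN `txns z` on ref_id: each of those 2 rows is kept; rows whose y.ref_id has no match in z get NULL for z's columns.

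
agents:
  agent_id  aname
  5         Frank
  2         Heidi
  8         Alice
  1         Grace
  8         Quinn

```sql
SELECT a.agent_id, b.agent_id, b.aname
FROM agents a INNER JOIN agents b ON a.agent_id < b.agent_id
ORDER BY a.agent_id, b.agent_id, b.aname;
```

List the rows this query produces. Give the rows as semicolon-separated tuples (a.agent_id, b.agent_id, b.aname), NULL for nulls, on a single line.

INNER JOIN keeps only pairs where the ON condition holds.
Matching on a.agent_id < b.agent_id.
- a[0] agent_id=5 → 2 match(es) in b → 2 row(s).
- a[1] agent_id=2 → 3 match(es) in b → 3 row(s).
- a[2] agent_id=8 → no match; dropped.
- a[3] agent_id=1 → 4 match(es) in b → 4 row(s).
- a[4] agent_id=8 → no match; dropped.
After projecting and ordering:
a.agent_id | b.agent_id | b.aname
1 | 2 | Heidi
1 | 5 | Frank
1 | 8 | Alice
1 | 8 | Quinn
2 | 5 | Frank
2 | 8 | Alice
2 | 8 | Quinn
5 | 8 | Alice
5 | 8 | Quinn

(1, 2, Heidi); (1, 5, Frank); (1, 8, Alice); (1, 8, Quinn); (2, 5, Frank); (2, 8, Alice); (2, 8, Quinn); (5, 8, Alice); (5, 8, Quinn)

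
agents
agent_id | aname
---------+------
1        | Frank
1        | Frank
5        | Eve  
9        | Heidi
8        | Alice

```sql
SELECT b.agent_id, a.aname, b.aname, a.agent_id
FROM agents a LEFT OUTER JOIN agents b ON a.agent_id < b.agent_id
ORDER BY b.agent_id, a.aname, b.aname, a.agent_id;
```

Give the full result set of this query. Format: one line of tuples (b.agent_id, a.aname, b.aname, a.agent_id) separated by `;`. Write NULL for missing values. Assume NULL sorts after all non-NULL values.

(5, Frank, Eve, 1); (5, Frank, Eve, 1); (8, Eve, Alice, 5); (8, Frank, Alice, 1); (8, Frank, Alice, 1); (9, Alice, Heidi, 8); (9, Eve, Heidi, 5); (9, Frank, Heidi, 1); (9, Frank, Heidi, 1); (NULL, Heidi, NULL, 9)

LEFT JOIN keeps every row from `agents a`; unmatched rows get NULL for `agents b`'s columns.
Matching on a.agent_id < b.agent_id.
- a[0] agent_id=1 → 3 match(es) in b → 3 row(s).
- a[1] agent_id=1 → 3 match(es) in b → 3 row(s).
- a[2] agent_id=5 → 2 match(es) in b → 2 row(s).
- a[3] agent_id=9 → no match; kept with NULLs on the b side.
- a[4] agent_id=8 → 1 match(es) in b → 1 row(s).
After projecting and ordering:
b.agent_id | a.aname | b.aname | a.agent_id
5 | Frank | Eve | 1
5 | Frank | Eve | 1
8 | Eve | Alice | 5
8 | Frank | Alice | 1
8 | Frank | Alice | 1
9 | Alice | Heidi | 8
9 | Eve | Heidi | 5
9 | Frank | Heidi | 1
9 | Frank | Heidi | 1
NULL | Heidi | NULL | 9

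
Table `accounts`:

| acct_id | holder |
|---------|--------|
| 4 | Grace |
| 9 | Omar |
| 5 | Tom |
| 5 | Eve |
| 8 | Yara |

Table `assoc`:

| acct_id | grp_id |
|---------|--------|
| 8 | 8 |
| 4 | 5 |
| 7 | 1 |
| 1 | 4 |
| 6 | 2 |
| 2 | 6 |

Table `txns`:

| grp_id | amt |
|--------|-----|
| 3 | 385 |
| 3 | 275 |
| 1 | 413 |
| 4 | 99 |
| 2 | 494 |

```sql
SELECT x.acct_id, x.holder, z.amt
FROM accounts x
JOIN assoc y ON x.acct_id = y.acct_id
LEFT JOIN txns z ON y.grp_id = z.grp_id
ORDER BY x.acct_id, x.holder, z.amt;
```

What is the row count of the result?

Evaluate left to right. First `accounts x INNER JOIN assoc y` on acct_id: 2 row(s).
Then LEFT JOIN `txns z` on grp_id: each of those 2 rows is kept; rows whose y.grp_id has no match in z get NULL for z's columns.
Result: 2 row(s).

2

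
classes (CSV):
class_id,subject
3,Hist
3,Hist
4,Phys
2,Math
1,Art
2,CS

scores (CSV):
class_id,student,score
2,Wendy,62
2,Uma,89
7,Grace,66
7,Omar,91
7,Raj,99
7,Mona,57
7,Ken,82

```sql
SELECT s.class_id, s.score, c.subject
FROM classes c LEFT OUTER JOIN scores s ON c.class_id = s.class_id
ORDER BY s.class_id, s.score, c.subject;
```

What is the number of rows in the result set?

8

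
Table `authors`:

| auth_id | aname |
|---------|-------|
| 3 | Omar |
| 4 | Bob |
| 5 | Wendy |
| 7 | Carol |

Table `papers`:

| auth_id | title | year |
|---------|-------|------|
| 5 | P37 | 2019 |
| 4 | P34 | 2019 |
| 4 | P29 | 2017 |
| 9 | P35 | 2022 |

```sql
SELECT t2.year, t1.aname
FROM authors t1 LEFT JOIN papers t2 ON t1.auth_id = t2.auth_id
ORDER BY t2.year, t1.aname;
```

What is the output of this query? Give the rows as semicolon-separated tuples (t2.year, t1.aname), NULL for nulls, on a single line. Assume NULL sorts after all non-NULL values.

LEFT JOIN keeps every row from `authors`; unmatched rows get NULL for `papers`'s columns.
Matching on t1.auth_id = t2.auth_id.
- t1 (auth_id=3) has no partner → padded with NULL.
- t1 (auth_id=4) pairs with 2 row(s) of t2.
- t1 (auth_id=5) pairs with 1 row(s) of t2.
- t1 (auth_id=7) has no partner → padded with NULL.
After projecting and ordering:
t2.year | t1.aname
2017 | Bob
2019 | Bob
2019 | Wendy
NULL | Carol
NULL | Omar

(2017, Bob); (2019, Bob); (2019, Wendy); (NULL, Carol); (NULL, Omar)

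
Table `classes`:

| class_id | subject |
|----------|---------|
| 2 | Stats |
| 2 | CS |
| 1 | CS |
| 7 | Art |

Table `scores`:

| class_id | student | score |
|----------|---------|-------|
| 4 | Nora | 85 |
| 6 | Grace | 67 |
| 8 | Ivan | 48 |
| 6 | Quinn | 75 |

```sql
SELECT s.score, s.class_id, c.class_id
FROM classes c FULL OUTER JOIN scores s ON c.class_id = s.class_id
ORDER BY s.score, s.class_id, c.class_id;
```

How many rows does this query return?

8

FULL OUTER JOIN keeps every row from both sides; unmatched rows get NULL for the other side's columns.
Matching on c.class_id = s.class_id.
- class_id=2: no s row matches, row kept with s columns NULL.
- class_id=2: no s row matches, row kept with s columns NULL.
- class_id=1: no s row matches, row kept with s columns NULL.
- class_id=7: no s row matches, row kept with s columns NULL.
- plus 4 unmatched s row(s), each kept with NULL c columns.
Total: 0 matched + 8 padded = 8 rows.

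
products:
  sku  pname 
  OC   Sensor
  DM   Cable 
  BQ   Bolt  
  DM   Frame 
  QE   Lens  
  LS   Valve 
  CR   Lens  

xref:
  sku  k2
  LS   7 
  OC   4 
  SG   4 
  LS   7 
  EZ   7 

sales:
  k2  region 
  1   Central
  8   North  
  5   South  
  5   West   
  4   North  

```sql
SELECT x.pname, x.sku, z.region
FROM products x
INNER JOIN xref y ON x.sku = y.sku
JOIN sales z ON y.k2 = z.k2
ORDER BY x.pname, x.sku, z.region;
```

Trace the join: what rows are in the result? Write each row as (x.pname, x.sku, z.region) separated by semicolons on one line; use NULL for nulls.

(Sensor, OC, North)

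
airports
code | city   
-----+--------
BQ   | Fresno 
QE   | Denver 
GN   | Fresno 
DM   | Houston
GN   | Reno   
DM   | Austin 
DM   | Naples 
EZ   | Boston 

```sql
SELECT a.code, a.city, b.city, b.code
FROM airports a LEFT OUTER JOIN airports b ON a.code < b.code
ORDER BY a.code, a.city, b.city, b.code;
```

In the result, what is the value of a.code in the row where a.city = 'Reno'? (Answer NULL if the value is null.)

GN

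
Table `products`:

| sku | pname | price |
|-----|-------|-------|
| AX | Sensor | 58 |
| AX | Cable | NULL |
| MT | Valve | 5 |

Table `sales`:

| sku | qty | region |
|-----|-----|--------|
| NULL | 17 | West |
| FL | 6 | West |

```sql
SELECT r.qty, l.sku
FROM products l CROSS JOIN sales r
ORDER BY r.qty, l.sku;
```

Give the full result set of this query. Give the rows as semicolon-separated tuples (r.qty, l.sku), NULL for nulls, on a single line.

(6, AX); (6, AX); (6, MT); (17, AX); (17, AX); (17, MT)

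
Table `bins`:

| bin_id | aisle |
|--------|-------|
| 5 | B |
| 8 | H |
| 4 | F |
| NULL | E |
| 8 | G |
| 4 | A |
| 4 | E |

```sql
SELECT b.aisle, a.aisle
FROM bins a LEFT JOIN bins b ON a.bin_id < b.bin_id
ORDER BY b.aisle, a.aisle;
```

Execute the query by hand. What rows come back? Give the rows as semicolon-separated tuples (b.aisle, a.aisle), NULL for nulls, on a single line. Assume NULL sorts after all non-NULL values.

(B, A); (B, E); (B, F); (G, A); (G, B); (G, E); (G, F); (H, A); (H, B); (H, E); (H, F); (NULL, E); (NULL, G); (NULL, H)

LEFT JOIN keeps every row from `bins a`; unmatched rows get NULL for `bins b`'s columns.
Matching on a.bin_id < b.bin_id. A NULL in a compared column never satisfies the condition.
- a row (bin_id=5): matches 2 b row(s) → 2 output row(s).
- a row (bin_id=8): no match → kept, b columns NULL.
- a row (bin_id=4): matches 3 b row(s) → 3 output row(s).
- a row (bin_id=NULL): no match → kept, b columns NULL.
- a row (bin_id=8): no match → kept, b columns NULL.
- a row (bin_id=4): matches 3 b row(s) → 3 output row(s).
- a row (bin_id=4): matches 3 b row(s) → 3 output row(s).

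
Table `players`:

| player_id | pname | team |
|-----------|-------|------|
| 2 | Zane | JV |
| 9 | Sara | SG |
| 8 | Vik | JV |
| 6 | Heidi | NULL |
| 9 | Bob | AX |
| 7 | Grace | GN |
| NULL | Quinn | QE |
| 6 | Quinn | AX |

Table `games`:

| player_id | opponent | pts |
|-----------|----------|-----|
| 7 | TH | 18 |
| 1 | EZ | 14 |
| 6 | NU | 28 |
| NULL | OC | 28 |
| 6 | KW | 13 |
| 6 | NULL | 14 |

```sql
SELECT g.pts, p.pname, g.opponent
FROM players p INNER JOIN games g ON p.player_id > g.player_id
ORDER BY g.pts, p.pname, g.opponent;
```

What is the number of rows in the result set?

22

INNER JOIN keeps only pairs where the ON condition holds.
Matching on p.player_id > g.player_id. A NULL in a compared column never satisfies the condition.
Matched pairs: 22.
Total: 22 rows.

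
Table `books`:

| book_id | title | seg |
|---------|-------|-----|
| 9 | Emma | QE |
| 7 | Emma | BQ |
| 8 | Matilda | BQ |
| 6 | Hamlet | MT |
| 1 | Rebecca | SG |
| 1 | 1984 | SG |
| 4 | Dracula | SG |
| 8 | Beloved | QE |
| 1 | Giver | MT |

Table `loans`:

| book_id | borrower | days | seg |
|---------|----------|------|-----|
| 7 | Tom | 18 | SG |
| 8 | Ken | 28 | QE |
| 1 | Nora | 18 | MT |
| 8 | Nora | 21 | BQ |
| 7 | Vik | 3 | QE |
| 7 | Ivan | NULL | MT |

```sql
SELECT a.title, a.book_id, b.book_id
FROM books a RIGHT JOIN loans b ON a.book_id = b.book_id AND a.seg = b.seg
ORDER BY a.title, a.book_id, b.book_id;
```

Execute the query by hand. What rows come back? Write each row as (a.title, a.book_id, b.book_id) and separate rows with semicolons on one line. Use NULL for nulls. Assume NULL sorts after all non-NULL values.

(Beloved, 8, 8); (Giver, 1, 1); (Matilda, 8, 8); (NULL, NULL, 7); (NULL, NULL, 7); (NULL, NULL, 7)

RIGHT JOIN keeps every row from `loans`; unmatched rows get NULL for `books`'s columns.
Matching on a.book_id = b.book_id AND a.seg = b.seg.
Matched pairs: 3; unmatched b rows kept: 3.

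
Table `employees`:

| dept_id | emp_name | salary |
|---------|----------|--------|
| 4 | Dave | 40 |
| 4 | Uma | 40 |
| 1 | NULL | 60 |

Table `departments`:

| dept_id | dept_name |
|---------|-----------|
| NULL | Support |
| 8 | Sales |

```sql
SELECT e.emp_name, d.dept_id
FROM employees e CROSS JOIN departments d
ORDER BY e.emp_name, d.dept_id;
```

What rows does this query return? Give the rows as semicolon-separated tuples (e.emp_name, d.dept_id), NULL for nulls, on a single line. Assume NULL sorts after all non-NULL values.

CROSS JOIN pairs every row of `employees` with every row of `departments`: 3 × 2 = 6 rows.
After projecting and ordering:
e.emp_name | d.dept_id
Dave | 8
Dave | NULL
Uma | 8
Uma | NULL
NULL | 8
NULL | NULL

(Dave, 8); (Dave, NULL); (Uma, 8); (Uma, NULL); (NULL, 8); (NULL, NULL)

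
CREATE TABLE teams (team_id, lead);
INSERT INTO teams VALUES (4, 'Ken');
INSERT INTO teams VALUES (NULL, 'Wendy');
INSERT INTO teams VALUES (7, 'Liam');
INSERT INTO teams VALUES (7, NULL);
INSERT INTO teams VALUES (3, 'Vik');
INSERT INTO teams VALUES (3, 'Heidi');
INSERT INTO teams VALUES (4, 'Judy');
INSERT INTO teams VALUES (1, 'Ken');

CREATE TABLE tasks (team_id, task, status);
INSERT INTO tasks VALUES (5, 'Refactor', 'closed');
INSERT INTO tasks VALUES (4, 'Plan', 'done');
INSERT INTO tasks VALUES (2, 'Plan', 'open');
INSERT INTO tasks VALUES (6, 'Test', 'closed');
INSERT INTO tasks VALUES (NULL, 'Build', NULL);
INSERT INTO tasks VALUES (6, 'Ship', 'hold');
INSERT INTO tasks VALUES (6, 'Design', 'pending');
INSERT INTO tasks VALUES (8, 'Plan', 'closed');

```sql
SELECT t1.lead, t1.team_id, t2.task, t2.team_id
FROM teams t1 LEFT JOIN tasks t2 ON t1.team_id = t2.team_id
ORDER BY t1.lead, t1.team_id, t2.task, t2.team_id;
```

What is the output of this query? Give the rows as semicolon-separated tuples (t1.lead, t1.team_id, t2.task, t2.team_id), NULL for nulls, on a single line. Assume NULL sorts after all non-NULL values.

(Heidi, 3, NULL, NULL); (Judy, 4, Plan, 4); (Ken, 1, NULL, NULL); (Ken, 4, Plan, 4); (Liam, 7, NULL, NULL); (Vik, 3, NULL, NULL); (Wendy, NULL, NULL, NULL); (NULL, 7, NULL, NULL)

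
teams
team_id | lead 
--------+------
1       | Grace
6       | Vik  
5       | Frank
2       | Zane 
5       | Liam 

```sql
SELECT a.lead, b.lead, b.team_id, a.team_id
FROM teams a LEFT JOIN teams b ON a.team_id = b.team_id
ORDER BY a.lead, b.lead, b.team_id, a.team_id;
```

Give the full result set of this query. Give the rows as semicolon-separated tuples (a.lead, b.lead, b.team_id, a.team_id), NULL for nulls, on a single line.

(Frank, Frank, 5, 5); (Frank, Liam, 5, 5); (Grace, Grace, 1, 1); (Liam, Frank, 5, 5); (Liam, Liam, 5, 5); (Vik, Vik, 6, 6); (Zane, Zane, 2, 2)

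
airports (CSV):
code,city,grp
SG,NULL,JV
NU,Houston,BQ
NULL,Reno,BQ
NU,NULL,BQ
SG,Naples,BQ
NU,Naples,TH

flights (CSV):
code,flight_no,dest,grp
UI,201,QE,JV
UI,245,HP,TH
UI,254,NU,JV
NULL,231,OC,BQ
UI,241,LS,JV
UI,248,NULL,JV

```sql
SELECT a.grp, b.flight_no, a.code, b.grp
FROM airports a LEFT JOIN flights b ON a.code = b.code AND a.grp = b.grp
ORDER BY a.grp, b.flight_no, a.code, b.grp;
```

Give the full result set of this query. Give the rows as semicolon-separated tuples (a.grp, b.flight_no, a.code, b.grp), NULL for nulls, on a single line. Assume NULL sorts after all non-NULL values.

LEFT JOIN keeps every row from `airports`; unmatched rows get NULL for `flights`'s columns.
Matching on a.code = b.code AND a.grp = b.grp. A NULL in a compared column never satisfies the condition.
Matched pairs: 0; unmatched a rows kept: 6.

(BQ, NULL, NU, NULL); (BQ, NULL, NU, NULL); (BQ, NULL, SG, NULL); (BQ, NULL, NULL, NULL); (JV, NULL, SG, NULL); (TH, NULL, NU, NULL)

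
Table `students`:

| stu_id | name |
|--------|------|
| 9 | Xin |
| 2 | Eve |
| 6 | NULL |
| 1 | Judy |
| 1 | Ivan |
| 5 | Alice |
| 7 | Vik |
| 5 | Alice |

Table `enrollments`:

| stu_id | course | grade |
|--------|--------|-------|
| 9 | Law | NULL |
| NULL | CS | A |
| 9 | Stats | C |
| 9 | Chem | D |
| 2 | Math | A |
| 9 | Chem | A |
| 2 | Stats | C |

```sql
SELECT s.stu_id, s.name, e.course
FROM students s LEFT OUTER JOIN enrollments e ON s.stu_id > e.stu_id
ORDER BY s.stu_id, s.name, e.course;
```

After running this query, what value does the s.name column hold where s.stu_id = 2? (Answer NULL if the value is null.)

Eve

LEFT JOIN keeps every row from `students`; unmatched rows get NULL for `enrollments`'s columns.
Matching on s.stu_id > e.stu_id. A NULL in a compared column never satisfies the condition.
- s[0] stu_id=9 → 2 match(es) in e → 2 row(s).
- s[1] stu_id=2 → no match; kept with NULLs on the e side.
- s[2] stu_id=6 → 2 match(es) in e → 2 row(s).
- s[3] stu_id=1 → no match; kept with NULLs on the e side.
- s[4] stu_id=1 → no match; kept with NULLs on the e side.
- s[5] stu_id=5 → 2 match(es) in e → 2 row(s).
- s[6] stu_id=7 → 2 match(es) in e → 2 row(s).
- s[7] stu_id=5 → 2 match(es) in e → 2 row(s).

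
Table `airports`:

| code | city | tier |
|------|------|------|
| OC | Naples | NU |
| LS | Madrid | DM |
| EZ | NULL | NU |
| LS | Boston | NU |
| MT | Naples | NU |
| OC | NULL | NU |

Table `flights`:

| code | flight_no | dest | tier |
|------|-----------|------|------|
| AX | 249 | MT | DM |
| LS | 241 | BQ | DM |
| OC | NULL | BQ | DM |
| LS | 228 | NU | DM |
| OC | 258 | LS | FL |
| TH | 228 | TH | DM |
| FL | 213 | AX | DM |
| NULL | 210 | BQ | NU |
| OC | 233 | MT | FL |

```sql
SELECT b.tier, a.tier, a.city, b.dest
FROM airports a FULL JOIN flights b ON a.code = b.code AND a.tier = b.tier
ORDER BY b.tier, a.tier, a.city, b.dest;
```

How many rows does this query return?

FULL OUTER JOIN keeps every row from both sides; unmatched rows get NULL for the other side's columns.
Matching on a.code = b.code AND a.tier = b.tier. A NULL in a compared column never satisfies the condition.
- code=OC, tier=NU: no b row matches, row kept with b columns NULL.
- code=LS, tier=DM: 2 matching b row(s), so 2 row(s) emitted.
- code=EZ, tier=NU: no b row matches, row kept with b columns NULL.
- code=LS, tier=NU: no b row matches, row kept with b columns NULL.
- code=MT, tier=NU: no b row matches, row kept with b columns NULL.
- code=OC, tier=NU: no b row matches, row kept with b columns NULL.
- plus 7 unmatched b row(s), each kept with NULL a columns.
Total: 2 matched + 12 padded = 14 rows.

14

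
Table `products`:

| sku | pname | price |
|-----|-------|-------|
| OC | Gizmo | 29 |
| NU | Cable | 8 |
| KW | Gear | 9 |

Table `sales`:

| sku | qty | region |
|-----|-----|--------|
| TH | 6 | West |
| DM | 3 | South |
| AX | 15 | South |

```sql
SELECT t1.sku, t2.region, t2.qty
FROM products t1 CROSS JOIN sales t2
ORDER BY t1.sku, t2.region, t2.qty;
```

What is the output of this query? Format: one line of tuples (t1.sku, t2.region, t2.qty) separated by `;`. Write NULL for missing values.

CROSS JOIN pairs every row of `products` with every row of `sales`: 3 × 3 = 9 rows.

(KW, South, 3); (KW, South, 15); (KW, West, 6); (NU, South, 3); (NU, South, 15); (NU, West, 6); (OC, South, 3); (OC, South, 15); (OC, West, 6)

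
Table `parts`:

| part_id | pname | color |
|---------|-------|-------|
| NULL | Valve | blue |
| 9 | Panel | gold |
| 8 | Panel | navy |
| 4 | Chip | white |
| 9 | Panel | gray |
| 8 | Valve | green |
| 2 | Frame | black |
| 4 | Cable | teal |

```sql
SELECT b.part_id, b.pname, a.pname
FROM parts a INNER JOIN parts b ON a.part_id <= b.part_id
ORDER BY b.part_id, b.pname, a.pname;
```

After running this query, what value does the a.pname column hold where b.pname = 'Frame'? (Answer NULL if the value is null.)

INNER JOIN keeps only pairs where the ON condition holds.
Matching on a.part_id <= b.part_id. A NULL in a compared column never satisfies the condition.
Matched pairs: 31.

Frame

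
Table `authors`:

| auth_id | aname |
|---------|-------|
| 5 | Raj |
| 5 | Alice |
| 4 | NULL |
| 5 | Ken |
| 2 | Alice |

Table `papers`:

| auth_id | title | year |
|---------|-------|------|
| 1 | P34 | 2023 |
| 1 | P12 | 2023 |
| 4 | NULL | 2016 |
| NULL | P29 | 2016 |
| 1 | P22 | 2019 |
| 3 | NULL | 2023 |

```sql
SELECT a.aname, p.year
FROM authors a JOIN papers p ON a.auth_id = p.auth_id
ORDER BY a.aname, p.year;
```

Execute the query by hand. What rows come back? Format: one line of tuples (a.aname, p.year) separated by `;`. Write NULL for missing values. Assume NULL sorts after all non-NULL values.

INNER JOIN keeps only pairs where the ON condition holds.
Matching on a.auth_id = p.auth_id. A NULL in a compared column never satisfies the condition.
- auth_id=5: no matching p row, dropped.
- auth_id=5: no matching p row, dropped.
- auth_id=4: 1 matching p row(s), so 1 row(s) emitted.
- auth_id=5: no matching p row, dropped.
- auth_id=2: no matching p row, dropped.
After projecting and ordering:
a.aname | p.year
NULL | 2016

(NULL, 2016)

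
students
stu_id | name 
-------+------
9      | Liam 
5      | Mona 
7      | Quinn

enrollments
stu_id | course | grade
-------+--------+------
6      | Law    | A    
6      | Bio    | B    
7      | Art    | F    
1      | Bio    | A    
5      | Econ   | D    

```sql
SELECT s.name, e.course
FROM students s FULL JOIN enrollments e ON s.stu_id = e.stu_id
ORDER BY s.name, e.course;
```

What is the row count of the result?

6

FULL OUTER JOIN keeps every row from both sides; unmatched rows get NULL for the other side's columns.
Matching on s.stu_id = e.stu_id.
- s[0] stu_id=9 → no match; kept with NULLs on the e side.
- s[1] stu_id=5 → 1 match(es) in e → 1 row(s).
- s[2] stu_id=7 → 1 match(es) in e → 1 row(s).
- 3 e row(s) had no s match → kept, s columns NULL.
Total: 2 matched + 4 padded = 6 rows.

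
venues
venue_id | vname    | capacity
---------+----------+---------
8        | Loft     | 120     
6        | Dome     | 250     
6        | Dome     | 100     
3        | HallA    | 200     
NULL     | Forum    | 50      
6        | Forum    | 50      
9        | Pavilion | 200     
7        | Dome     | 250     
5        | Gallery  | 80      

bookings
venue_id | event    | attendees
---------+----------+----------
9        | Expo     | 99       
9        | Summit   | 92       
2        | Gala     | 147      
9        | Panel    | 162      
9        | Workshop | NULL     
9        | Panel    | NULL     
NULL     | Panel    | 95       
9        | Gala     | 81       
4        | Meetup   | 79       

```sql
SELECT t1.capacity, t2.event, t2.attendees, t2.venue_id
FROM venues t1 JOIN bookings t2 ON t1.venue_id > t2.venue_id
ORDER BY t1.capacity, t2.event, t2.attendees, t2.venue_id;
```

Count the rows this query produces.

INNER JOIN keeps only pairs where the ON condition holds.
Matching on t1.venue_id > t2.venue_id. A NULL in a compared column never satisfies the condition.
Matched pairs: 15.
Total: 15 rows.

15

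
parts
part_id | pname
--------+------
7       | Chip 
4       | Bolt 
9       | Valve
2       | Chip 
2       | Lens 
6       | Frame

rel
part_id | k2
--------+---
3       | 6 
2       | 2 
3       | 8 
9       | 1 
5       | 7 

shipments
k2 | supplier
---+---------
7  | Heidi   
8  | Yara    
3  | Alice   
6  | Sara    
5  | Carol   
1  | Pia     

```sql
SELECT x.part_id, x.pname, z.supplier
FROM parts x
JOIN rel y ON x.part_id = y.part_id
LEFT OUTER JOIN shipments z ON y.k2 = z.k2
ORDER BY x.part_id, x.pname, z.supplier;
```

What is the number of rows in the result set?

3

Step 1 — x INNER JOIN y on part_id → 3 row(s).
Then LEFT JOIN `shipments z` on k2: each of those 3 rows is kept; rows whose y.k2 has no match in z get NULL for z's columns.
Result: 3 row(s).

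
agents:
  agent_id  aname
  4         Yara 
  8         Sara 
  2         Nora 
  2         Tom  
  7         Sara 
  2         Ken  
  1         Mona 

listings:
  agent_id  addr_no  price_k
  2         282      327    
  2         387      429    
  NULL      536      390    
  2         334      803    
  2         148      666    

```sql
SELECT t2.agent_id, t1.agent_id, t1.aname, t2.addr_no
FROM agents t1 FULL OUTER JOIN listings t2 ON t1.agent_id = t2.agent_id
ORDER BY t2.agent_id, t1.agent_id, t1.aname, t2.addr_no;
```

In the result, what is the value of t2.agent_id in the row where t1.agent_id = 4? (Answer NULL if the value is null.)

FULL OUTER JOIN keeps every row from both sides; unmatched rows get NULL for the other side's columns.
Matching on t1.agent_id = t2.agent_id. A NULL in a compared column never satisfies the condition.
- t1 row (agent_id=4): no match → kept, t2 columns NULL.
- t1 row (agent_id=8): no match → kept, t2 columns NULL.
- t1 row (agent_id=2): matches 4 t2 row(s) → 4 output row(s).
- t1 row (agent_id=2): matches 4 t2 row(s) → 4 output row(s).
- t1 row (agent_id=7): no match → kept, t2 columns NULL.
- t1 row (agent_id=2): matches 4 t2 row(s) → 4 output row(s).
- t1 row (agent_id=1): no match → kept, t2 columns NULL.
- 1 row(s) from t2 found no t1 partner → padded with NULL.

NULL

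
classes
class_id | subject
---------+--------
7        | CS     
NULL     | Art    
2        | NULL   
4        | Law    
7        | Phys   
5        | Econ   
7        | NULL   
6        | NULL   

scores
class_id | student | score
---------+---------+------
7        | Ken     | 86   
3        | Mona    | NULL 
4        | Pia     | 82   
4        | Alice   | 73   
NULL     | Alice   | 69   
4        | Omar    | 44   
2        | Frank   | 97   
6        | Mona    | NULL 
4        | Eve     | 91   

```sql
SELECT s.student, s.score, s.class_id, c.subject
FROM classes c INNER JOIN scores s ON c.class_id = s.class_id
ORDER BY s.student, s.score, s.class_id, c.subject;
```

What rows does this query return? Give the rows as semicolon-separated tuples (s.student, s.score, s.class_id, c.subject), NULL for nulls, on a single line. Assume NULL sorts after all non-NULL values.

INNER JOIN keeps only pairs where the ON condition holds.
Matching on c.class_id = s.class_id. A NULL in a compared column never satisfies the condition.
Matched pairs: 9.

(Alice, 73, 4, Law); (Eve, 91, 4, Law); (Frank, 97, 2, NULL); (Ken, 86, 7, CS); (Ken, 86, 7, Phys); (Ken, 86, 7, NULL); (Mona, NULL, 6, NULL); (Omar, 44, 4, Law); (Pia, 82, 4, Law)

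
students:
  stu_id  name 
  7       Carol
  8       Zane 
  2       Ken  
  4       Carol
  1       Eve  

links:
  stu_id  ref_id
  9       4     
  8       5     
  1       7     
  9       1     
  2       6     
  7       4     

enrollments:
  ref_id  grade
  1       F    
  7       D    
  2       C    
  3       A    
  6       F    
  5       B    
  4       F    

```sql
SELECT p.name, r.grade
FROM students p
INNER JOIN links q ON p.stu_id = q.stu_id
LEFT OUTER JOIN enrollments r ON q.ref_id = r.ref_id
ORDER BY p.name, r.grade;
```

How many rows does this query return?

Step 1 — p INNER JOIN q on stu_id → 4 row(s).
Then LEFT JOIN `enrollments r` on ref_id: each of those 4 rows is kept; rows whose q.ref_id has no match in r get NULL for r's columns.
Result: 4 row(s).

4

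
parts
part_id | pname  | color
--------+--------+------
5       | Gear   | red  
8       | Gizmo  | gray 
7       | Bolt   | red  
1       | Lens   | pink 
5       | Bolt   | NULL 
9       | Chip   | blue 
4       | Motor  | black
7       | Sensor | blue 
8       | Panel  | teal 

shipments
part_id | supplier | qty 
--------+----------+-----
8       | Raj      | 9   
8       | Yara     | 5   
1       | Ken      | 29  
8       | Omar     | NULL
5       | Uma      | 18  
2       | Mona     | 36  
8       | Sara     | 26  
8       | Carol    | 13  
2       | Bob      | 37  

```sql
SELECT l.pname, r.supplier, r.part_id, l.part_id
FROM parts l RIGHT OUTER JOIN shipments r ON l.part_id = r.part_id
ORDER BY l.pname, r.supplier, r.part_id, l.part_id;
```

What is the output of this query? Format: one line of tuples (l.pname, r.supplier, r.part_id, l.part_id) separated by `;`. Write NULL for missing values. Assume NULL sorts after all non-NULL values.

(Bolt, Uma, 5, 5); (Gear, Uma, 5, 5); (Gizmo, Carol, 8, 8); (Gizmo, Omar, 8, 8); (Gizmo, Raj, 8, 8); (Gizmo, Sara, 8, 8); (Gizmo, Yara, 8, 8); (Lens, Ken, 1, 1); (Panel, Carol, 8, 8); (Panel, Omar, 8, 8); (Panel, Raj, 8, 8); (Panel, Sara, 8, 8); (Panel, Yara, 8, 8); (NULL, Bob, 2, NULL); (NULL, Mona, 2, NULL)

RIGHT JOIN keeps every row from `shipments`; unmatched rows get NULL for `parts`'s columns.
Matching on l.part_id = r.part_id.
Matched pairs: 13; unmatched r rows kept: 2.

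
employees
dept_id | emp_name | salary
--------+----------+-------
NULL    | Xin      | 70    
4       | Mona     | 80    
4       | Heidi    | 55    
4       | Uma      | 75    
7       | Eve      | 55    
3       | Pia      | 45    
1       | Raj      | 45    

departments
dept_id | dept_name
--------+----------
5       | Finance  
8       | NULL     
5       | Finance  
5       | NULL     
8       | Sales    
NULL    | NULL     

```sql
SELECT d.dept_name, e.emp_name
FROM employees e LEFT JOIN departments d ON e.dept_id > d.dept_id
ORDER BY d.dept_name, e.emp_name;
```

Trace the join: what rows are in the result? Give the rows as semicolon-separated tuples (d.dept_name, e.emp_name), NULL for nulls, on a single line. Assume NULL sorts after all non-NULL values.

(Finance, Eve); (Finance, Eve); (NULL, Eve); (NULL, Heidi); (NULL, Mona); (NULL, Pia); (NULL, Raj); (NULL, Uma); (NULL, Xin)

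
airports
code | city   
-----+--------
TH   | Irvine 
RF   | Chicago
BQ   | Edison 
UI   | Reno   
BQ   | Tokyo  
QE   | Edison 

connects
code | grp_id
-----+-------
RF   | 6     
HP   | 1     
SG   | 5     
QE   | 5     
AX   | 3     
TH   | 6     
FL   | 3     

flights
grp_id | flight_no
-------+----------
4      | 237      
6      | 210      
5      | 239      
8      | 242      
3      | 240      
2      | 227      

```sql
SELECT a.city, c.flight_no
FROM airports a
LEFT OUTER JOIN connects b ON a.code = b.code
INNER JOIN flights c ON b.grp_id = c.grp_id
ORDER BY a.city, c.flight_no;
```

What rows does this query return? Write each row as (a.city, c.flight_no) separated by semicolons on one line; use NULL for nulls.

Joins associate left-to-right: airports LEFT JOIN connects on code gives 6 intermediate row(s).
Then INNER JOIN `flights c` on grp_id: keep only rows whose b.grp_id appears in c.

(Chicago, 210); (Edison, 239); (Irvine, 210)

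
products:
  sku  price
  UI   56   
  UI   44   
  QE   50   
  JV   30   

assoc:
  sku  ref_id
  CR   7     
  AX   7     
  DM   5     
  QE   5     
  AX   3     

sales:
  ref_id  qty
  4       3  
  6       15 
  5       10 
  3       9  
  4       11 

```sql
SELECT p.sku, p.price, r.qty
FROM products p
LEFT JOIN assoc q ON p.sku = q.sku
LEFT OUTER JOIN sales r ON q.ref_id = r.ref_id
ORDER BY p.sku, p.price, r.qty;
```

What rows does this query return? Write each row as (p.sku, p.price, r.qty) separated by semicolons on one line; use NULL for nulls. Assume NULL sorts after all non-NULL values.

Evaluate left to right. First `products p LEFT JOIN assoc q` on sku: 4 row(s).
Then LEFT JOIN `sales r` on ref_id: each of those 4 rows is kept; rows whose q.ref_id has no match in r get NULL for r's columns.

(JV, 30, NULL); (QE, 50, 10); (UI, 44, NULL); (UI, 56, NULL)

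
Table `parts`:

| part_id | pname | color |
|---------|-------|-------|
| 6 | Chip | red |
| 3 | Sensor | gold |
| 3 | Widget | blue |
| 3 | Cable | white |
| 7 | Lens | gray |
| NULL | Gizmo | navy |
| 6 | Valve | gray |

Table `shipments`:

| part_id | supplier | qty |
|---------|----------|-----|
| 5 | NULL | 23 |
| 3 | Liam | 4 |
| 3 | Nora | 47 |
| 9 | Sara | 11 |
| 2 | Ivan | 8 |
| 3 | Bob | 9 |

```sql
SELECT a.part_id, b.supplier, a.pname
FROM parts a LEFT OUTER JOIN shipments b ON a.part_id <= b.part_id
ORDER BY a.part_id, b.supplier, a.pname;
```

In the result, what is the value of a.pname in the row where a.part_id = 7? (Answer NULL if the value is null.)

Lens

LEFT JOIN keeps every row from `parts`; unmatched rows get NULL for `shipments`'s columns.
Matching on a.part_id <= b.part_id. A NULL in a compared column never satisfies the condition.
- a row (part_id=6): matches 1 b row(s) → 1 output row(s).
- a row (part_id=3): matches 5 b row(s) → 5 output row(s).
- a row (part_id=3): matches 5 b row(s) → 5 output row(s).
- a row (part_id=3): matches 5 b row(s) → 5 output row(s).
- a row (part_id=7): matches 1 b row(s) → 1 output row(s).
- a row (part_id=NULL): no match → kept, b columns NULL.
- a row (part_id=6): matches 1 b row(s) → 1 output row(s).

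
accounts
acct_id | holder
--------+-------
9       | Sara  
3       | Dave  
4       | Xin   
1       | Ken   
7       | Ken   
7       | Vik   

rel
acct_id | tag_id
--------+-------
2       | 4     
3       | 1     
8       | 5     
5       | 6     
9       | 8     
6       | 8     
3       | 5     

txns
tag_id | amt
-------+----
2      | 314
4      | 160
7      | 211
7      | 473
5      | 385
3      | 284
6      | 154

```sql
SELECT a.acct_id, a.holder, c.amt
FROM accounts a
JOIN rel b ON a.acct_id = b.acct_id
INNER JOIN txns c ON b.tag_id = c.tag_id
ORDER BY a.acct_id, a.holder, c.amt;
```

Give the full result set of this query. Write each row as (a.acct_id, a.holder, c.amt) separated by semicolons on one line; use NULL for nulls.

Evaluate left to right. First `accounts a INNER JOIN rel b` on acct_id: 3 row(s).
Then INNER JOIN `txns c` on tag_id: keep only rows whose b.tag_id appears in c.

(3, Dave, 385)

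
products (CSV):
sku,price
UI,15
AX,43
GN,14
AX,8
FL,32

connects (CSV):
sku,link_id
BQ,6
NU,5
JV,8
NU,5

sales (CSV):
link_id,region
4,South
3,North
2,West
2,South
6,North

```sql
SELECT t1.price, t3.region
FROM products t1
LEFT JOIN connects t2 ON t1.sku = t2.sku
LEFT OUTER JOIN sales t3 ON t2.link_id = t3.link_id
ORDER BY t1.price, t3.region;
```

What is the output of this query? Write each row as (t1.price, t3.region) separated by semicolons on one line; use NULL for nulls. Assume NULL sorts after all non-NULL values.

Joins associate left-to-right: products LEFT JOIN connects on sku gives 5 intermediate row(s).
Then LEFT JOIN `sales t3` on link_id: each of those 5 rows is kept; rows whose t2.link_id has no match in t3 get NULL for t3's columns.

(8, NULL); (14, NULL); (15, NULL); (32, NULL); (43, NULL)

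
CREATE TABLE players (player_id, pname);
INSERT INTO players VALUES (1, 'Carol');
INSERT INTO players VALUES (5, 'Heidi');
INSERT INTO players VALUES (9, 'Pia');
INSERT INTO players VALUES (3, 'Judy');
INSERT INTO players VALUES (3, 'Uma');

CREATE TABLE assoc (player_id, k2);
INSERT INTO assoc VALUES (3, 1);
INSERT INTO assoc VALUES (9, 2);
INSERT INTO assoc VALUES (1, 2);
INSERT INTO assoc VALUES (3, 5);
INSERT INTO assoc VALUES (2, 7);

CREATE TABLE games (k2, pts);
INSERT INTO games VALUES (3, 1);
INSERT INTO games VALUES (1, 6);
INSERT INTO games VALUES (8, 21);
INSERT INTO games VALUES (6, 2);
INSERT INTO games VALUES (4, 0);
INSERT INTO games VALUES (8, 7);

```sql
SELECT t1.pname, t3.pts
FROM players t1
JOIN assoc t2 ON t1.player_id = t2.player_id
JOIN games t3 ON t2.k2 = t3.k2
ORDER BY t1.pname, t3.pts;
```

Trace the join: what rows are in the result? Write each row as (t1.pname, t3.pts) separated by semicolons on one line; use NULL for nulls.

Step 1 — t1 INNER JOIN t2 on player_id → 6 row(s).
Then INNER JOIN `games t3` on k2: keep only rows whose t2.k2 appears in t3.

(Judy, 6); (Uma, 6)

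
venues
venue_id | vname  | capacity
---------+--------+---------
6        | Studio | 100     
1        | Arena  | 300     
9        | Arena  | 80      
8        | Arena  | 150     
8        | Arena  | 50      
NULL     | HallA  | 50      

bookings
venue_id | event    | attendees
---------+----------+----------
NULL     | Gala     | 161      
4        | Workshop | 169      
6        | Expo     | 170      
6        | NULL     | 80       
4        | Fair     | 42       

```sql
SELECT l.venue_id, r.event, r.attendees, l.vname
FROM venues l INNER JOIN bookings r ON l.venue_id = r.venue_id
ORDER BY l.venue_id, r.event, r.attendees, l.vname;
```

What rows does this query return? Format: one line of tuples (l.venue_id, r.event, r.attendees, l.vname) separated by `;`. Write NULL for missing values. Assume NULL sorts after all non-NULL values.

INNER JOIN keeps only pairs where the ON condition holds.
Matching on l.venue_id = r.venue_id. A NULL in a compared column never satisfies the condition.
- venue_id=6: 2 matching r row(s), so 2 row(s) emitted.
- venue_id=1: no matching r row, dropped.
- venue_id=9: no matching r row, dropped.
- venue_id=8: no matching r row, dropped.
- venue_id=8: no matching r row, dropped.
- venue_id=NULL: no matching r row, dropped.
After projecting and ordering:
l.venue_id | r.event | r.attendees | l.vname
6 | Expo | 170 | Studio
6 | NULL | 80 | Studio

(6, Expo, 170, Studio); (6, NULL, 80, Studio)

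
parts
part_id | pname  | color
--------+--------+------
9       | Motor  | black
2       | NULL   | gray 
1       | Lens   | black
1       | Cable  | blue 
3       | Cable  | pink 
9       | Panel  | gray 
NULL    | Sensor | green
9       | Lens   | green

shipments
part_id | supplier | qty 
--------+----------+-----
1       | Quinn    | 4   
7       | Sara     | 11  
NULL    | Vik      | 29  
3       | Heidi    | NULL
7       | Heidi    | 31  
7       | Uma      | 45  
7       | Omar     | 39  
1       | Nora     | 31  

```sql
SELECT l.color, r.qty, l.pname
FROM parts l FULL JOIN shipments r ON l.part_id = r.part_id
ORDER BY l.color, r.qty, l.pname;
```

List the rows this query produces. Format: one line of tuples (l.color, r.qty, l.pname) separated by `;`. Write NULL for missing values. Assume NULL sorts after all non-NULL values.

(black, 4, Lens); (black, 31, Lens); (black, NULL, Motor); (blue, 4, Cable); (blue, 31, Cable); (gray, NULL, Panel); (gray, NULL, NULL); (green, NULL, Lens); (green, NULL, Sensor); (pink, NULL, Cable); (NULL, 11, NULL); (NULL, 29, NULL); (NULL, 31, NULL); (NULL, 39, NULL); (NULL, 45, NULL)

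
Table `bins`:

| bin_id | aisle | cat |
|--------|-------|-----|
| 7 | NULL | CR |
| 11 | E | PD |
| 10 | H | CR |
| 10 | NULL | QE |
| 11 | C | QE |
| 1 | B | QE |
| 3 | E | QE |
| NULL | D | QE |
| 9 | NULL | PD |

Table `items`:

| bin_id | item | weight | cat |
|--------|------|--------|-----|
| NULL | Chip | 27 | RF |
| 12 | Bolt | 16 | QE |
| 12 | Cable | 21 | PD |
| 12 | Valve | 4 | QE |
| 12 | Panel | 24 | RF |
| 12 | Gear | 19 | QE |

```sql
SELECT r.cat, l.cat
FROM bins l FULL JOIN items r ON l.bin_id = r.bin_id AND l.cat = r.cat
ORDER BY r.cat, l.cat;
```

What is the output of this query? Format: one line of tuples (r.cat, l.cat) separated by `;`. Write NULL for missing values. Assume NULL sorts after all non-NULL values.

(PD, NULL); (QE, NULL); (QE, NULL); (QE, NULL); (RF, NULL); (RF, NULL); (NULL, CR); (NULL, CR); (NULL, PD); (NULL, PD); (NULL, QE); (NULL, QE); (NULL, QE); (NULL, QE); (NULL, QE)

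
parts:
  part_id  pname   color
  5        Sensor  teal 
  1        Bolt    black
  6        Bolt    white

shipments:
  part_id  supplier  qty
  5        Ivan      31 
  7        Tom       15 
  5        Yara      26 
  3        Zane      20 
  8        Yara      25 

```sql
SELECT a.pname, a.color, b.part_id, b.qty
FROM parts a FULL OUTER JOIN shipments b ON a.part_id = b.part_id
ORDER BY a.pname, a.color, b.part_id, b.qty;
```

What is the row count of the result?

7

FULL OUTER JOIN keeps every row from both sides; unmatched rows get NULL for the other side's columns.
Matching on a.part_id = b.part_id.
- a row (part_id=5): matches 2 b row(s) → 2 output row(s).
- a row (part_id=1): no match → kept, b columns NULL.
- a row (part_id=6): no match → kept, b columns NULL.
- 3 b row(s) had no a match → kept, a columns NULL.
Total: 2 matched + 5 padded = 7 rows.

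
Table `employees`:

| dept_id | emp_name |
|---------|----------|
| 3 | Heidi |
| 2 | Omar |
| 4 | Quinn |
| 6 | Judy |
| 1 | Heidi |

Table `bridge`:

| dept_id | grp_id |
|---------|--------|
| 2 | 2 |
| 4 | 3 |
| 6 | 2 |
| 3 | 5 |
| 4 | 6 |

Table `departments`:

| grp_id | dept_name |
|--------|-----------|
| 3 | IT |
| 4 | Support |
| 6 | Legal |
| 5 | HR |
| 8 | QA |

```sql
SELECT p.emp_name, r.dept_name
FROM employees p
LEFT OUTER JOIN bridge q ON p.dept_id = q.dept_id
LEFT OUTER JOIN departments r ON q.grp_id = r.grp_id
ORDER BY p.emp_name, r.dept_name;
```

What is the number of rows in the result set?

6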